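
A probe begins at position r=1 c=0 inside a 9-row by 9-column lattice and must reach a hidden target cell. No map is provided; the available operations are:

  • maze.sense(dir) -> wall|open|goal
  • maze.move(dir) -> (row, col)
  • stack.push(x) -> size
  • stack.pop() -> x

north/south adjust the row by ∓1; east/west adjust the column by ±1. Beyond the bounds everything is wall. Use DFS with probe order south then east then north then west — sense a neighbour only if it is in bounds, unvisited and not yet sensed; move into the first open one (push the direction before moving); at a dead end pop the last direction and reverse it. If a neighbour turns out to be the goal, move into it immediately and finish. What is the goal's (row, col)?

;; maze.sense(dir='south') -> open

;; stack.push(x='south') -> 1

;; maze.move(dir='south') -> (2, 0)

;; maze.sense(dir='south') -> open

;; stack.push(x='south') -> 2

;; maze.move(dir='south') -> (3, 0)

;; maze.sense(dir='south') -> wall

;; maze.sense(dir='east') -> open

;; stack.push(x='east') -> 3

;; maze.move(dir='east') -> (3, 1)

;; maze.sense(dir='south') -> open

;; stack.push(x='south') -> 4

;; maze.move(dir='south') -> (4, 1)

;; maze.sense(dir='south') -> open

;; stack.push(x='south') -> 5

;; maze.move(dir='south') -> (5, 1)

;; maze.sense(dir='south') -> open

;; stack.push(x='south') -> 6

;; maze.move(dir='south') -> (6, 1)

;; maze.sense(dir='south') -> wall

;; maze.sense(dir='east') -> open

;; stack.push(x='east') -> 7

;; maze.move(dir='east') -> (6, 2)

;; maze.sense(dir='south') -> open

;; stack.push(x='south') -> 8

;; maze.move(dir='south') -> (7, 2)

;; maze.sense(dir='south') -> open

;; stack.push(x='south') -> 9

;; maze.move(dir='south') -> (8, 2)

;; maze.sense(dir='east') -> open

;; stack.push(x='east') -> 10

;; maze.move(dir='east') -> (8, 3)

;; maze.sense(dir='east') -> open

;; stack.push(x='east') -> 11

;; maze.move(dir='east') -> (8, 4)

;; maze.sense(dir='east') -> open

;; stack.push(x='east') -> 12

;; maze.move(dir='east') -> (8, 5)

;; maze.sense(dir='east') -> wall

;; maze.sense(dir='north') -> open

;; stack.push(x='north') -> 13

;; maze.move(dir='north') -> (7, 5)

;; maze.sense(dir='east') -> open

;; stack.push(x='east') -> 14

;; maze.move(dir='east') -> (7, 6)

;; maze.sense(dir='east') -> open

;; stack.push(x='east') -> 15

;; maze.move(dir='east') -> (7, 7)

;; maze.sense(dir='south') -> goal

;; maze.move(dir='south') -> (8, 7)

Answer: (8, 7)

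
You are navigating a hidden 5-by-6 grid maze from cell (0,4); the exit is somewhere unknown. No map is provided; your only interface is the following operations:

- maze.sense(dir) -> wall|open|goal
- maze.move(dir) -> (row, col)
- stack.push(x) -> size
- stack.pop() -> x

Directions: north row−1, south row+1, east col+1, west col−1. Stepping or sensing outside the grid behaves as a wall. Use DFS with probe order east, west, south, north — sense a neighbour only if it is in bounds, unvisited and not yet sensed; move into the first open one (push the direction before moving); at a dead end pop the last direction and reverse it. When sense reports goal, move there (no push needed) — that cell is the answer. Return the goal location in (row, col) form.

Act: maze.sense[dir=east]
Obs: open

Act: stack.push[x=east]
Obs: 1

Act: maze.move[dir=east]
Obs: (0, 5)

Act: maze.sense[dir=south]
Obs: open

Act: stack.push[x=south]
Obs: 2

Act: maze.move[dir=south]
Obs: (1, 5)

Act: maze.sense[dir=west]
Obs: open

Act: stack.push[x=west]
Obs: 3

Act: maze.move[dir=west]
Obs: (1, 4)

Act: maze.sense[dir=west]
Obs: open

Act: stack.push[x=west]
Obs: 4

Act: maze.move[dir=west]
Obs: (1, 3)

Act: maze.sense[dir=west]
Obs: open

Act: stack.push[x=west]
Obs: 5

Act: maze.move[dir=west]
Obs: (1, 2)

Act: maze.sense[dir=west]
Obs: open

Act: stack.push[x=west]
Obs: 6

Act: maze.move[dir=west]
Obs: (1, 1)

Act: maze.sense[dir=west]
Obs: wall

Act: maze.sense[dir=south]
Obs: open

Act: stack.push[x=south]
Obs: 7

Act: maze.move[dir=south]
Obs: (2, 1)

Act: maze.sense[dir=east]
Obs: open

Act: stack.push[x=east]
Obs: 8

Act: maze.move[dir=east]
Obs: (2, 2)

Act: maze.sense[dir=east]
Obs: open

Act: stack.push[x=east]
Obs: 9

Act: maze.move[dir=east]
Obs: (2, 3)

Act: maze.sense[dir=east]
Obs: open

Act: stack.push[x=east]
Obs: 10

Act: maze.move[dir=east]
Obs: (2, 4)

Act: maze.sense[dir=east]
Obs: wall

Act: maze.sense[dir=south]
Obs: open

Act: stack.push[x=south]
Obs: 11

Act: maze.move[dir=south]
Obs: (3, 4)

Act: maze.sense[dir=east]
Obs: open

Act: stack.push[x=east]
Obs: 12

Act: maze.move[dir=east]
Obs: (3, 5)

Act: maze.sense[dir=south]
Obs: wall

Act: stack.pop[]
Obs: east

Act: maze.move[dir=west]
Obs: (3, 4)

Act: maze.sense[dir=west]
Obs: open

Act: stack.push[x=west]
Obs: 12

Act: maze.move[dir=west]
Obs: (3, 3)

Act: maze.sense[dir=west]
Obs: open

Act: stack.push[x=west]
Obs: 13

Act: maze.move[dir=west]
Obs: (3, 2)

Act: maze.sense[dir=west]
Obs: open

Act: stack.push[x=west]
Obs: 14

Act: maze.move[dir=west]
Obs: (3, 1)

Act: maze.sense[dir=west]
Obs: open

Act: stack.push[x=west]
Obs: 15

Act: maze.move[dir=west]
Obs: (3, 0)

Act: maze.sense[dir=south]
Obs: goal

Act: maze.move[dir=south]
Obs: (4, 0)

Answer: (4, 0)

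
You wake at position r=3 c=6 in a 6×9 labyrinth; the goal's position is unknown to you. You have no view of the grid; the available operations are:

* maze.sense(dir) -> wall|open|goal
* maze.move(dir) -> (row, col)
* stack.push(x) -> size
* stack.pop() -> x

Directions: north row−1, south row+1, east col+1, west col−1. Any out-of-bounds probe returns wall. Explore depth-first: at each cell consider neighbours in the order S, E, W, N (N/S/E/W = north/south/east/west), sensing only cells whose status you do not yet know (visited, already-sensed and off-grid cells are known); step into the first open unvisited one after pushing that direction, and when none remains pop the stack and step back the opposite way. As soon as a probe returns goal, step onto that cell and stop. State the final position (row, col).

[in] sense dir=south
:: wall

[in] sense dir=east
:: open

[in] push x=east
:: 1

[in] move dir=east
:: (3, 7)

[in] sense dir=south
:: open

[in] push x=south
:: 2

[in] move dir=south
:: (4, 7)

[in] sense dir=south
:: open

[in] push x=south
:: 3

[in] move dir=south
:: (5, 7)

[in] sense dir=east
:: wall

[in] sense dir=west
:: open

[in] push x=west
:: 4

[in] move dir=west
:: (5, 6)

[in] sense dir=west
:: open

[in] push x=west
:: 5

[in] move dir=west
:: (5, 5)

[in] sense dir=west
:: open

[in] push x=west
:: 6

[in] move dir=west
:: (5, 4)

[in] sense dir=west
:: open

[in] push x=west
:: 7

[in] move dir=west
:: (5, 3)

[in] sense dir=west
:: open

[in] push x=west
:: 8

[in] move dir=west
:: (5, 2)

[in] sense dir=west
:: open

[in] push x=west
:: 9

[in] move dir=west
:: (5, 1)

[in] sense dir=west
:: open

[in] push x=west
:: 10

[in] move dir=west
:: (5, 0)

[in] sense dir=north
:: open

[in] push x=north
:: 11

[in] move dir=north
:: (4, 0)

[in] sense dir=east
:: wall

[in] sense dir=north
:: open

[in] push x=north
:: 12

[in] move dir=north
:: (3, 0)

[in] sense dir=east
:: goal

[in] move dir=east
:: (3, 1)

Answer: (3, 1)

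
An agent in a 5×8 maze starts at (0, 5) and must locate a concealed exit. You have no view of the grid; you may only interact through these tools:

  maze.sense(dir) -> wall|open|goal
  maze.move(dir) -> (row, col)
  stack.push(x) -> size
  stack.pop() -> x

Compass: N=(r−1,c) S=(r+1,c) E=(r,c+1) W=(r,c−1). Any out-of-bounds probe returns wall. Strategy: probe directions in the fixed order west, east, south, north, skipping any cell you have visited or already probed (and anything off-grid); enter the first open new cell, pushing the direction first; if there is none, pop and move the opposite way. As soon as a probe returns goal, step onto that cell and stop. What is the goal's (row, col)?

Act: sense[dir→west]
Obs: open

Act: push[x→west]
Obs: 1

Act: move[dir→west]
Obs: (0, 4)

Act: sense[dir→west]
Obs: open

Act: push[x→west]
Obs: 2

Act: move[dir→west]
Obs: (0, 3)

Act: sense[dir→west]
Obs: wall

Act: sense[dir→south]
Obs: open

Act: push[x→south]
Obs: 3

Act: move[dir→south]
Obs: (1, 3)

Act: sense[dir→west]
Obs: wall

Act: sense[dir→east]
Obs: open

Act: push[x→east]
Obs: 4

Act: move[dir→east]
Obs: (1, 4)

Act: sense[dir→east]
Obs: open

Act: push[x→east]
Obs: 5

Act: move[dir→east]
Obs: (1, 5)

Act: sense[dir→east]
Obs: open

Act: push[x→east]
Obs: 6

Act: move[dir→east]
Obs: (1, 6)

Act: sense[dir→east]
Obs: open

Act: push[x→east]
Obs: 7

Act: move[dir→east]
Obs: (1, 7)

Act: sense[dir→south]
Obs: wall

Act: sense[dir→north]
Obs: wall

Act: pop[]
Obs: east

Act: move[dir→west]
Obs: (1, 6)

Act: sense[dir→south]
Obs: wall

Act: sense[dir→north]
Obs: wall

Act: pop[]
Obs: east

Act: move[dir→west]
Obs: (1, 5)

Act: sense[dir→south]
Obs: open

Act: push[x→south]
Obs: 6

Act: move[dir→south]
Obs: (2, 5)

Act: sense[dir→west]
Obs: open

Act: push[x→west]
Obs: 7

Act: move[dir→west]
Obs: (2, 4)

Act: sense[dir→west]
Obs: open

Act: push[x→west]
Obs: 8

Act: move[dir→west]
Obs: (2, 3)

Act: sense[dir→west]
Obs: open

Act: push[x→west]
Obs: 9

Act: move[dir→west]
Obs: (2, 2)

Act: sense[dir→west]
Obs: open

Act: push[x→west]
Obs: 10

Act: move[dir→west]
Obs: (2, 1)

Act: sense[dir→west]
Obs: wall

Act: sense[dir→south]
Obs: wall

Act: sense[dir→north]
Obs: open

Act: push[x→north]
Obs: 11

Act: move[dir→north]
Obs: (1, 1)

Act: sense[dir→west]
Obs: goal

Act: move[dir→west]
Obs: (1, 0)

Answer: (1, 0)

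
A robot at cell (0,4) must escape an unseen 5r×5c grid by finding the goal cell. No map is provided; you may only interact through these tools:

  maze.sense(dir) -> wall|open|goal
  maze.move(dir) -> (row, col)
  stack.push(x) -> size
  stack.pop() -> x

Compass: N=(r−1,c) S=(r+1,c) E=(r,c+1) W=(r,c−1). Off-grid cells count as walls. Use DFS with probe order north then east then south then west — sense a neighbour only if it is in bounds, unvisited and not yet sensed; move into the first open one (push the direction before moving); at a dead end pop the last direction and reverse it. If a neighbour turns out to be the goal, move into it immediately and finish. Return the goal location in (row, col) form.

Invoking maze.sense(dir: south), → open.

Calling stack.push(x: south), : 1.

Now I run maze.move(dir: south), — result: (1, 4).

Using maze.sense(dir: south), yielding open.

I try stack.push(x: south), yielding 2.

Then maze.move(dir: south), and get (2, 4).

I invoke maze.sense(dir: south), which returns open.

Then stack.push(x: south), which returns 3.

Calling maze.move(dir: south), yielding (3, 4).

Invoking maze.sense(dir: south), and see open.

I use stack.push(x: south), yielding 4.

I invoke maze.move(dir: south), and observe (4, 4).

I run maze.sense(dir: west), : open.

I run stack.push(x: west), giving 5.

Calling maze.move(dir: west), and get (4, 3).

Next I call maze.sense(dir: north), which returns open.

I use stack.push(x: north), and see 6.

I use maze.move(dir: north), → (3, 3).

Using maze.sense(dir: north), which returns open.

Invoking stack.push(x: north), and observe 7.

I call maze.move(dir: north), and observe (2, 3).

I call maze.sense(dir: north), — result: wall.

Calling maze.sense(dir: west), which returns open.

Calling stack.push(x: west), : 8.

Using maze.move(dir: west), and observe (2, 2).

I use maze.sense(dir: north), — result: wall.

Now I run maze.sense(dir: south), yielding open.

I try stack.push(x: south), and get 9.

Using maze.move(dir: south), which returns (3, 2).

Next I call maze.sense(dir: south), : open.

Next I call stack.push(x: south), and observe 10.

I use maze.move(dir: south), and get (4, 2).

I use maze.sense(dir: west), and get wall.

Then stack.pop, yielding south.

Using maze.move(dir: north), which returns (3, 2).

I call maze.sense(dir: west), giving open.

Then stack.push(x: west), and get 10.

Using maze.move(dir: west), and see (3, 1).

I call maze.sense(dir: north), and get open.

I use stack.push(x: north), yielding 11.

I run maze.move(dir: north), giving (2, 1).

Then maze.sense(dir: north), which returns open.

I try stack.push(x: north), → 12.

Now I run maze.move(dir: north), and observe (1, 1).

Calling maze.sense(dir: north), — result: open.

I use stack.push(x: north), giving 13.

Then maze.move(dir: north), and see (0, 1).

Then maze.sense(dir: east), yielding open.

Next I call stack.push(x: east), giving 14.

I call maze.move(dir: east), giving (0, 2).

I call maze.sense(dir: east), giving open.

Then stack.push(x: east), — result: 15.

I invoke maze.move(dir: east), — result: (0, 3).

I try stack.pop, and get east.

Next I call maze.move(dir: west), and get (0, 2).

Using stack.pop, yielding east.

Then maze.move(dir: west), and get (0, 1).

Using maze.sense(dir: west), and get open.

Now I run stack.push(x: west), → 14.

Calling maze.move(dir: west), → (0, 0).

I try maze.sense(dir: south), and observe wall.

I use stack.pop, and see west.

Calling maze.move(dir: east), : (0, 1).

Using stack.pop(), — result: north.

I invoke maze.move(dir: south), and observe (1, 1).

Invoking stack.pop(), and see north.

Next I call maze.move(dir: south), and see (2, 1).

Next I call maze.sense(dir: west), and see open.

I run stack.push(x: west), which returns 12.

Now I run maze.move(dir: west), and observe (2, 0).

Then maze.sense(dir: south), and get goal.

I invoke maze.move(dir: south), and get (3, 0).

Answer: (3, 0)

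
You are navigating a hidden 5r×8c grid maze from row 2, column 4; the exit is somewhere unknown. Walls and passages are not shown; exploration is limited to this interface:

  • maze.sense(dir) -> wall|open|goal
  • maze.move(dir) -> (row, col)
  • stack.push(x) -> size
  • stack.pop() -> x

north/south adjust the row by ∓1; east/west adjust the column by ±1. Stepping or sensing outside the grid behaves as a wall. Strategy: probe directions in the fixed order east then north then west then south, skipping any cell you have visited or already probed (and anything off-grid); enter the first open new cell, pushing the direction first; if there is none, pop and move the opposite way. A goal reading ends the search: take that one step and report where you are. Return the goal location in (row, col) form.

Next I call maze.sense on dir: east, yielding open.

Using stack.push on x: east, giving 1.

I call maze.move on dir: east, : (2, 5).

Then maze.sense on dir: east, yielding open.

Using stack.push on x: east, — result: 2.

Invoking maze.move on dir: east, → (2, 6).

Invoking maze.sense on dir: east, yielding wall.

Now I run maze.sense on dir: north, → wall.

I use maze.sense on dir: south, and observe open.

I use stack.push on x: south, : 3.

I try maze.move on dir: south, which returns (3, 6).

Then maze.sense on dir: east, and see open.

Calling stack.push on x: east, and observe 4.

I call maze.move on dir: east, yielding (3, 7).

Using maze.sense on dir: south, and get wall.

Invoking stack.pop(), giving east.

I invoke maze.move on dir: west, which returns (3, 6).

I call maze.sense on dir: west, and observe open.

Using stack.push on x: west, → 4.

Invoking maze.move on dir: west, — result: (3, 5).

I invoke maze.sense on dir: west, and get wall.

I try maze.sense on dir: south, and get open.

Using stack.push on x: south, and observe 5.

Invoking maze.move on dir: south, : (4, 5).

Calling maze.sense on dir: east, and see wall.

Calling maze.sense on dir: west, and see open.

I invoke stack.push on x: west, and get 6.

I use maze.move on dir: west, and see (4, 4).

Then maze.sense on dir: west, and see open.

Next I call stack.push on x: west, and get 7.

I use maze.move on dir: west, : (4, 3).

Then maze.sense on dir: north, — result: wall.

Then maze.sense on dir: west, yielding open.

I try stack.push on x: west, and get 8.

Calling maze.move on dir: west, : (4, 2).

I try maze.sense on dir: north, giving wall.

I call maze.sense on dir: west, → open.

Next I call stack.push on x: west, — result: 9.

I invoke maze.move on dir: west, yielding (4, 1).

I invoke maze.sense on dir: north, which returns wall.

Then maze.sense on dir: west, yielding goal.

Next I call maze.move on dir: west, and see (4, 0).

Answer: (4, 0)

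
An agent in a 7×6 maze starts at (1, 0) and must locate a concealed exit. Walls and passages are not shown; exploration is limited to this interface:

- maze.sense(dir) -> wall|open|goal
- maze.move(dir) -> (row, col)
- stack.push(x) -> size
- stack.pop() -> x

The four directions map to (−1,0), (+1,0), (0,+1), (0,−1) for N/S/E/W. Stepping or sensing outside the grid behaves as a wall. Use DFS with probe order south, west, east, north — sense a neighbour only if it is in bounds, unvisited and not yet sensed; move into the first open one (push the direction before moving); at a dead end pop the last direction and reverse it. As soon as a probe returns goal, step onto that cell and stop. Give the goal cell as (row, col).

·→ sense(dir='south')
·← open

·→ push(x='south')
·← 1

·→ move(dir='south')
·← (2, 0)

·→ sense(dir='south')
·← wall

·→ sense(dir='east')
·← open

·→ push(x='east')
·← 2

·→ move(dir='east')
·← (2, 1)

·→ sense(dir='south')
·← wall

·→ sense(dir='east')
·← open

·→ push(x='east')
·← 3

·→ move(dir='east')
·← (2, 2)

·→ sense(dir='south')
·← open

·→ push(x='south')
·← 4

·→ move(dir='south')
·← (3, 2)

·→ sense(dir='south')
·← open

·→ push(x='south')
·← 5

·→ move(dir='south')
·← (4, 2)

·→ sense(dir='south')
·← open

·→ push(x='south')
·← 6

·→ move(dir='south')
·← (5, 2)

·→ sense(dir='south')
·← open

·→ push(x='south')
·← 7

·→ move(dir='south')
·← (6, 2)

·→ sense(dir='west')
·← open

·→ push(x='west')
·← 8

·→ move(dir='west')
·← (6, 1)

·→ sense(dir='west')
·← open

·→ push(x='west')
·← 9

·→ move(dir='west')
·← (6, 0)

·→ sense(dir='north')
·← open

·→ push(x='north')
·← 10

·→ move(dir='north')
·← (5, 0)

·→ sense(dir='east')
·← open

·→ push(x='east')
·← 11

·→ move(dir='east')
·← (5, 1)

·→ sense(dir='north')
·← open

·→ push(x='north')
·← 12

·→ move(dir='north')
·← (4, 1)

·→ sense(dir='west')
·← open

·→ push(x='west')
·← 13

·→ move(dir='west')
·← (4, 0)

·→ pop()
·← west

·→ move(dir='east')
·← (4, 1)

·→ pop()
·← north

·→ move(dir='south')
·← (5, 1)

·→ pop()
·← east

·→ move(dir='west')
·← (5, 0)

·→ pop()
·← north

·→ move(dir='south')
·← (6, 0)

·→ pop()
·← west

·→ move(dir='east')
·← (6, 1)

·→ pop()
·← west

·→ move(dir='east')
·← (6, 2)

·→ sense(dir='east')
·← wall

·→ pop()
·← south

·→ move(dir='north')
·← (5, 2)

·→ sense(dir='east')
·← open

·→ push(x='east')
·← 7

·→ move(dir='east')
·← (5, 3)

·→ sense(dir='east')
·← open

·→ push(x='east')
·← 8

·→ move(dir='east')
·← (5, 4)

·→ sense(dir='south')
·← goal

·→ move(dir='south')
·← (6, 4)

Answer: (6, 4)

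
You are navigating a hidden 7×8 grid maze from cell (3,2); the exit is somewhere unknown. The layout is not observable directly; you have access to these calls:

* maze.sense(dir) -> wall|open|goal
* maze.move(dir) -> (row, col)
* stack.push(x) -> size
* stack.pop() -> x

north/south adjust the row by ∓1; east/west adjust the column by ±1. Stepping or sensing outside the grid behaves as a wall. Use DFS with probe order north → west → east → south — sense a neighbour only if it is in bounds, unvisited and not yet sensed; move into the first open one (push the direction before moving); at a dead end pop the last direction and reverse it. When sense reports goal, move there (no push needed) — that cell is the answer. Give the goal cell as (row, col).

·→ maze.sense(dir=north)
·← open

·→ stack.push(x=north)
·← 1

·→ maze.move(dir=north)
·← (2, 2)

·→ maze.sense(dir=north)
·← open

·→ stack.push(x=north)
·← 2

·→ maze.move(dir=north)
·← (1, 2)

·→ maze.sense(dir=north)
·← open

·→ stack.push(x=north)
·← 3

·→ maze.move(dir=north)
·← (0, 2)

·→ maze.sense(dir=west)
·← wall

·→ maze.sense(dir=east)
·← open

·→ stack.push(x=east)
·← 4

·→ maze.move(dir=east)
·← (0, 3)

·→ maze.sense(dir=east)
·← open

·→ stack.push(x=east)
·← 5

·→ maze.move(dir=east)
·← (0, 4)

·→ maze.sense(dir=east)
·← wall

·→ maze.sense(dir=south)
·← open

·→ stack.push(x=south)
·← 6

·→ maze.move(dir=south)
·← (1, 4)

·→ maze.sense(dir=west)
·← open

·→ stack.push(x=west)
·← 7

·→ maze.move(dir=west)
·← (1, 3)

·→ maze.sense(dir=south)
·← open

·→ stack.push(x=south)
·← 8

·→ maze.move(dir=south)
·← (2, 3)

·→ maze.sense(dir=east)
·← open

·→ stack.push(x=east)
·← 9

·→ maze.move(dir=east)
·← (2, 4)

·→ maze.sense(dir=east)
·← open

·→ stack.push(x=east)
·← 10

·→ maze.move(dir=east)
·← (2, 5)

·→ maze.sense(dir=north)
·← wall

·→ maze.sense(dir=east)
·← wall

·→ maze.sense(dir=south)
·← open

·→ stack.push(x=south)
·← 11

·→ maze.move(dir=south)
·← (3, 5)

·→ maze.sense(dir=west)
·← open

·→ stack.push(x=west)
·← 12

·→ maze.move(dir=west)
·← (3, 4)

·→ maze.sense(dir=west)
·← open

·→ stack.push(x=west)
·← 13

·→ maze.move(dir=west)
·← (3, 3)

·→ maze.sense(dir=south)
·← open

·→ stack.push(x=south)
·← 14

·→ maze.move(dir=south)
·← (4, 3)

·→ maze.sense(dir=west)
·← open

·→ stack.push(x=west)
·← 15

·→ maze.move(dir=west)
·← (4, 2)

·→ maze.sense(dir=west)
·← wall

·→ maze.sense(dir=south)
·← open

·→ stack.push(x=south)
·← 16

·→ maze.move(dir=south)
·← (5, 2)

·→ maze.sense(dir=west)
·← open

·→ stack.push(x=west)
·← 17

·→ maze.move(dir=west)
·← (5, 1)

·→ maze.sense(dir=west)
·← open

·→ stack.push(x=west)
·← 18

·→ maze.move(dir=west)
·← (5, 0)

·→ maze.sense(dir=north)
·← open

·→ stack.push(x=north)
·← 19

·→ maze.move(dir=north)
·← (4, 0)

·→ maze.sense(dir=north)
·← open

·→ stack.push(x=north)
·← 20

·→ maze.move(dir=north)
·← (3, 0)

·→ maze.sense(dir=north)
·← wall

·→ maze.sense(dir=east)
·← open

·→ stack.push(x=east)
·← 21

·→ maze.move(dir=east)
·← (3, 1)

·→ maze.sense(dir=north)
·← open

·→ stack.push(x=north)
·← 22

·→ maze.move(dir=north)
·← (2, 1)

·→ maze.sense(dir=north)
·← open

·→ stack.push(x=north)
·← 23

·→ maze.move(dir=north)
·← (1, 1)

·→ maze.sense(dir=west)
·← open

·→ stack.push(x=west)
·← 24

·→ maze.move(dir=west)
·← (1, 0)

·→ maze.sense(dir=north)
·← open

·→ stack.push(x=north)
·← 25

·→ maze.move(dir=north)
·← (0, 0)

·→ stack.pop()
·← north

·→ maze.move(dir=south)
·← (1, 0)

·→ stack.pop()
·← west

·→ maze.move(dir=east)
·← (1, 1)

·→ stack.pop()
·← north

·→ maze.move(dir=south)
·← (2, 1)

·→ stack.pop()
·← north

·→ maze.move(dir=south)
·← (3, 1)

·→ stack.pop()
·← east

·→ maze.move(dir=west)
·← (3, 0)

·→ stack.pop()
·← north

·→ maze.move(dir=south)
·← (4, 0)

·→ stack.pop()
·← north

·→ maze.move(dir=south)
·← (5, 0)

·→ maze.sense(dir=south)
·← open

·→ stack.push(x=south)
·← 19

·→ maze.move(dir=south)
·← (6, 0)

·→ maze.sense(dir=east)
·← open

·→ stack.push(x=east)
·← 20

·→ maze.move(dir=east)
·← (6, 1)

·→ maze.sense(dir=east)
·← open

·→ stack.push(x=east)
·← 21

·→ maze.move(dir=east)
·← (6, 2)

·→ maze.sense(dir=east)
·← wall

·→ stack.pop()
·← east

·→ maze.move(dir=west)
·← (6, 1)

·→ stack.pop()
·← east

·→ maze.move(dir=west)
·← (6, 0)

·→ stack.pop()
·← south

·→ maze.move(dir=north)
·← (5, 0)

·→ stack.pop()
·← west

·→ maze.move(dir=east)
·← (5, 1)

·→ stack.pop()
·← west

·→ maze.move(dir=east)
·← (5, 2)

·→ maze.sense(dir=east)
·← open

·→ stack.push(x=east)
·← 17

·→ maze.move(dir=east)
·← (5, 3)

·→ maze.sense(dir=east)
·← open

·→ stack.push(x=east)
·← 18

·→ maze.move(dir=east)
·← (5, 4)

·→ maze.sense(dir=north)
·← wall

·→ maze.sense(dir=east)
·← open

·→ stack.push(x=east)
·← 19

·→ maze.move(dir=east)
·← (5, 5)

·→ maze.sense(dir=north)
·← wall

·→ maze.sense(dir=east)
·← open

·→ stack.push(x=east)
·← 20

·→ maze.move(dir=east)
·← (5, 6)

·→ maze.sense(dir=north)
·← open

·→ stack.push(x=north)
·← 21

·→ maze.move(dir=north)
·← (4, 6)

·→ maze.sense(dir=north)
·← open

·→ stack.push(x=north)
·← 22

·→ maze.move(dir=north)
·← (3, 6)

·→ maze.sense(dir=east)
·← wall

·→ stack.pop()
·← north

·→ maze.move(dir=south)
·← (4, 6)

·→ maze.sense(dir=east)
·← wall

·→ stack.pop()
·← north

·→ maze.move(dir=south)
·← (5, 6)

·→ maze.sense(dir=east)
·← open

·→ stack.push(x=east)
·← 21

·→ maze.move(dir=east)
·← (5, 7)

·→ maze.sense(dir=south)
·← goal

·→ maze.move(dir=south)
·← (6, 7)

Answer: (6, 7)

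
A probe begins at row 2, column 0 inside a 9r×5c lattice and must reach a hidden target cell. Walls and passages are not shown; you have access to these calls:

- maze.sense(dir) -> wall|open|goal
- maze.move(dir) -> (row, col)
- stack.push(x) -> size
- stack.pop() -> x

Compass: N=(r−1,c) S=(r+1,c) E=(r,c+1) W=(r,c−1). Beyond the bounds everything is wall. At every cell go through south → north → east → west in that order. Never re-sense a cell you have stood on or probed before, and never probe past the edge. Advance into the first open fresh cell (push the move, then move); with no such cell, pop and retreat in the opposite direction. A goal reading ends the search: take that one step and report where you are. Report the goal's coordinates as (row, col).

I call maze.sense(south), and get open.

I run stack.push(south), and see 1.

I use maze.move(south), yielding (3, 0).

Next I call maze.sense(south), → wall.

Calling maze.sense(east), and observe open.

Then stack.push(east), and observe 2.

Then maze.move(east), and observe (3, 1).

I invoke maze.sense(south), yielding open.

Next I call stack.push(south), which returns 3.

Then maze.move(south), → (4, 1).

I call maze.sense(south), which returns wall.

I run maze.sense(east), yielding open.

I invoke stack.push(east), and observe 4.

Calling maze.move(east), and see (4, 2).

Invoking maze.sense(south), yielding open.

Next I call stack.push(south), : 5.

I try maze.move(south), → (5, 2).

I use maze.sense(south), yielding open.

I use stack.push(south), and get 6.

Invoking maze.move(south), giving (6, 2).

Invoking maze.sense(south), and see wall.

I use maze.sense(east), and see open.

Invoking stack.push(east), and see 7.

Calling maze.move(east), which returns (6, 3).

Invoking maze.sense(south), → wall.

Then maze.sense(north), — result: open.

Now I run stack.push(north), which returns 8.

Then maze.move(north), and see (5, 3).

I run maze.sense(north), and get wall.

Then maze.sense(east), giving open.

Then stack.push(east), → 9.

I invoke maze.move(east), which returns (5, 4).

Next I call maze.sense(south), and get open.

Now I run stack.push(south), and observe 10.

Using maze.move(south), and get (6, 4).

I run maze.sense(south), — result: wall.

Calling stack.pop, giving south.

Next I call maze.move(north), → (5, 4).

Using maze.sense(north), and get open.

I call stack.push(north), — result: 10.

I try maze.move(north), yielding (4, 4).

I call maze.sense(north), and observe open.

I run stack.push(north), which returns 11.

Then maze.move(north), giving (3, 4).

I call maze.sense(north), and see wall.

Next I call maze.sense(west), and observe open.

I run stack.push(west), and see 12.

I call maze.move(west), giving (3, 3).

I invoke maze.sense(north), and see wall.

Then maze.sense(west), → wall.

I call stack.pop(), which returns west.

I use maze.move(east), giving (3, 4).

Calling stack.pop(), and observe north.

Invoking maze.move(south), : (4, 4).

Next I call stack.pop(), yielding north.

Next I call maze.move(south), which returns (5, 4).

Using stack.pop, yielding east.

I use maze.move(west), and observe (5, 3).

Now I run stack.pop(), → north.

Next I call maze.move(south), — result: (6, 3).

Using stack.pop(), which returns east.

Calling maze.move(west), : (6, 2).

Then maze.sense(west), and see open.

Calling stack.push(west), — result: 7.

Calling maze.move(west), and observe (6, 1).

Calling maze.sense(south), and observe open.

Using stack.push(south), : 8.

Calling maze.move(south), which returns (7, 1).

Next I call maze.sense(south), and see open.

I run stack.push(south), → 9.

I run maze.move(south), → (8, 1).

Next I call maze.sense(east), and observe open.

Next I call stack.push(east), — result: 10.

Invoking maze.move(east), and observe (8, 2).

Then maze.sense(east), and observe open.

I call stack.push(east), and observe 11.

I call maze.move(east), and observe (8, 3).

Next I call maze.sense(east), → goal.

I run maze.move(east), and observe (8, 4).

Answer: (8, 4)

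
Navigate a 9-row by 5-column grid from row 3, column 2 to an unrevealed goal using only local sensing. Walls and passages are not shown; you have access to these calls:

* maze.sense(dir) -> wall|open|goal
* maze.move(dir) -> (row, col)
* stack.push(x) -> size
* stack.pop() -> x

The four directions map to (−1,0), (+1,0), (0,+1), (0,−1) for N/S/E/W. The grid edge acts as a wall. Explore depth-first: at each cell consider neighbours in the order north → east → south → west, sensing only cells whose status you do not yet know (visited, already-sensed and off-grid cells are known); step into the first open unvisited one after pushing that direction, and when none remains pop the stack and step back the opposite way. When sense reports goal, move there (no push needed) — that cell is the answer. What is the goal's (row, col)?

>> sense(dir→north)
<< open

>> push(x→north)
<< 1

>> move(dir→north)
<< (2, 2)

>> sense(dir→north)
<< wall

>> sense(dir→east)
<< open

>> push(x→east)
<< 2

>> move(dir→east)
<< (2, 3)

>> sense(dir→north)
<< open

>> push(x→north)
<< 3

>> move(dir→north)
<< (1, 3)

>> sense(dir→north)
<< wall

>> sense(dir→east)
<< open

>> push(x→east)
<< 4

>> move(dir→east)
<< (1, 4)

>> sense(dir→north)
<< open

>> push(x→north)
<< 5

>> move(dir→north)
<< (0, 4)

>> pop()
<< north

>> move(dir→south)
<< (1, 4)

>> sense(dir→south)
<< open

>> push(x→south)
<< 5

>> move(dir→south)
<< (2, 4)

>> sense(dir→south)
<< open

>> push(x→south)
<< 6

>> move(dir→south)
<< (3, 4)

>> sense(dir→south)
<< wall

>> sense(dir→west)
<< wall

>> pop()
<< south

>> move(dir→north)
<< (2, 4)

>> pop()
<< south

>> move(dir→north)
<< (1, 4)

>> pop()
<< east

>> move(dir→west)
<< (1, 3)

>> pop()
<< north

>> move(dir→south)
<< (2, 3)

>> pop()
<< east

>> move(dir→west)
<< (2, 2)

>> sense(dir→west)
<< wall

>> pop()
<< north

>> move(dir→south)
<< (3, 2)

>> sense(dir→south)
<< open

>> push(x→south)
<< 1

>> move(dir→south)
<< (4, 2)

>> sense(dir→east)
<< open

>> push(x→east)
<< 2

>> move(dir→east)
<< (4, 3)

>> sense(dir→south)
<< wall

>> pop()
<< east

>> move(dir→west)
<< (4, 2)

>> sense(dir→south)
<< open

>> push(x→south)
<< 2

>> move(dir→south)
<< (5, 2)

>> sense(dir→south)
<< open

>> push(x→south)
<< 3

>> move(dir→south)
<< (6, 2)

>> sense(dir→east)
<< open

>> push(x→east)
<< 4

>> move(dir→east)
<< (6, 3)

>> sense(dir→east)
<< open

>> push(x→east)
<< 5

>> move(dir→east)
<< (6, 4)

>> sense(dir→north)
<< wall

>> sense(dir→south)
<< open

>> push(x→south)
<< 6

>> move(dir→south)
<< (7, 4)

>> sense(dir→south)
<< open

>> push(x→south)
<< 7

>> move(dir→south)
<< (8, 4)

>> sense(dir→west)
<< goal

>> move(dir→west)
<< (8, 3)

Answer: (8, 3)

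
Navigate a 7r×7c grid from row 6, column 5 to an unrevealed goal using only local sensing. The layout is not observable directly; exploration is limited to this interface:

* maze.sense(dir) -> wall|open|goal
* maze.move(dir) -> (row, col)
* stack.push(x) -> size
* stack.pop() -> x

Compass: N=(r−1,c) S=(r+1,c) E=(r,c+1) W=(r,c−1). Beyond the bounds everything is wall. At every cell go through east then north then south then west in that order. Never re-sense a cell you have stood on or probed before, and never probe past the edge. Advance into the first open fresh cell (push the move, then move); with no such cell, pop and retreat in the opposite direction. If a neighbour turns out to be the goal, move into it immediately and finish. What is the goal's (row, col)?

;; 1. sense(dir='east') -> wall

;; 2. sense(dir='north') -> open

;; 3. push(x='north') -> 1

;; 4. move(dir='north') -> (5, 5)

;; 5. sense(dir='east') -> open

;; 6. push(x='east') -> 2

;; 7. move(dir='east') -> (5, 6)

;; 8. sense(dir='north') -> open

;; 9. push(x='north') -> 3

;; 10. move(dir='north') -> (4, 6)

;; 11. sense(dir='north') -> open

;; 12. push(x='north') -> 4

;; 13. move(dir='north') -> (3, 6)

;; 14. sense(dir='north') -> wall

;; 15. sense(dir='west') -> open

;; 16. push(x='west') -> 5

;; 17. move(dir='west') -> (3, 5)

;; 18. sense(dir='north') -> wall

;; 19. sense(dir='south') -> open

;; 20. push(x='south') -> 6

;; 21. move(dir='south') -> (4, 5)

;; 22. sense(dir='west') -> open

;; 23. push(x='west') -> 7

;; 24. move(dir='west') -> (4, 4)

;; 25. sense(dir='north') -> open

;; 26. push(x='north') -> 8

;; 27. move(dir='north') -> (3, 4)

;; 28. sense(dir='north') -> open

;; 29. push(x='north') -> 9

;; 30. move(dir='north') -> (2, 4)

;; 31. sense(dir='north') -> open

;; 32. push(x='north') -> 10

;; 33. move(dir='north') -> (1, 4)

;; 34. sense(dir='east') -> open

;; 35. push(x='east') -> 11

;; 36. move(dir='east') -> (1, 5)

;; 37. sense(dir='east') -> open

;; 38. push(x='east') -> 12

;; 39. move(dir='east') -> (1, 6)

;; 40. sense(dir='north') -> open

;; 41. push(x='north') -> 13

;; 42. move(dir='north') -> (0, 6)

;; 43. sense(dir='west') -> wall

;; 44. pop() -> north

;; 45. move(dir='south') -> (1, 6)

;; 46. pop() -> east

;; 47. move(dir='west') -> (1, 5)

;; 48. pop() -> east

;; 49. move(dir='west') -> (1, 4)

;; 50. sense(dir='north') -> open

;; 51. push(x='north') -> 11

;; 52. move(dir='north') -> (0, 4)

;; 53. sense(dir='west') -> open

;; 54. push(x='west') -> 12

;; 55. move(dir='west') -> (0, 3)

;; 56. sense(dir='south') -> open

;; 57. push(x='south') -> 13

;; 58. move(dir='south') -> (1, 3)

;; 59. sense(dir='south') -> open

;; 60. push(x='south') -> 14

;; 61. move(dir='south') -> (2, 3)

;; 62. sense(dir='south') -> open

;; 63. push(x='south') -> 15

;; 64. move(dir='south') -> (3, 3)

;; 65. sense(dir='south') -> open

;; 66. push(x='south') -> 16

;; 67. move(dir='south') -> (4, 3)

;; 68. sense(dir='south') -> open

;; 69. push(x='south') -> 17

;; 70. move(dir='south') -> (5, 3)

;; 71. sense(dir='east') -> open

;; 72. push(x='east') -> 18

;; 73. move(dir='east') -> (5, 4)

;; 74. sense(dir='south') -> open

;; 75. push(x='south') -> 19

;; 76. move(dir='south') -> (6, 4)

;; 77. sense(dir='west') -> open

;; 78. push(x='west') -> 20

;; 79. move(dir='west') -> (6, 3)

;; 80. sense(dir='west') -> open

;; 81. push(x='west') -> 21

;; 82. move(dir='west') -> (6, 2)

;; 83. sense(dir='north') -> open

;; 84. push(x='north') -> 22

;; 85. move(dir='north') -> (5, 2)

;; 86. sense(dir='north') -> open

;; 87. push(x='north') -> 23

;; 88. move(dir='north') -> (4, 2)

;; 89. sense(dir='north') -> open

;; 90. push(x='north') -> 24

;; 91. move(dir='north') -> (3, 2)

;; 92. sense(dir='north') -> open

;; 93. push(x='north') -> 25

;; 94. move(dir='north') -> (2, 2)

;; 95. sense(dir='north') -> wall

;; 96. sense(dir='west') -> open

;; 97. push(x='west') -> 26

;; 98. move(dir='west') -> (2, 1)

;; 99. sense(dir='north') -> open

;; 100. push(x='north') -> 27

;; 101. move(dir='north') -> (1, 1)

;; 102. sense(dir='north') -> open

;; 103. push(x='north') -> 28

;; 104. move(dir='north') -> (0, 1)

;; 105. sense(dir='east') -> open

;; 106. push(x='east') -> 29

;; 107. move(dir='east') -> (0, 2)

;; 108. pop() -> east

;; 109. move(dir='west') -> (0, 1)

;; 110. sense(dir='west') -> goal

;; 111. move(dir='west') -> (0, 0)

Answer: (0, 0)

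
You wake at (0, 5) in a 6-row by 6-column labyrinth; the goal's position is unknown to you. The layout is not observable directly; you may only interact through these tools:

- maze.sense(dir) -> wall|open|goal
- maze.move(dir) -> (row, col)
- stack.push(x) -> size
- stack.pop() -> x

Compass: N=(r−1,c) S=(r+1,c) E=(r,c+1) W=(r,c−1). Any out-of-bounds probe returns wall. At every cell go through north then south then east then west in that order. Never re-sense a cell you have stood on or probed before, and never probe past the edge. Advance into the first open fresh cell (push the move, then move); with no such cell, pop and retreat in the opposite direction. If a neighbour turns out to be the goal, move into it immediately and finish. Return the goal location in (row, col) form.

CALL maze.sense[dir=south]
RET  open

CALL stack.push[x=south]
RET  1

CALL maze.move[dir=south]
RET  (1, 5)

CALL maze.sense[dir=south]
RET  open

CALL stack.push[x=south]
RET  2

CALL maze.move[dir=south]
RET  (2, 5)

CALL maze.sense[dir=south]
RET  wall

CALL maze.sense[dir=west]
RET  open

CALL stack.push[x=west]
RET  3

CALL maze.move[dir=west]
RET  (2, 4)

CALL maze.sense[dir=north]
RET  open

CALL stack.push[x=north]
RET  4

CALL maze.move[dir=north]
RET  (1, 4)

CALL maze.sense[dir=north]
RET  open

CALL stack.push[x=north]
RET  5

CALL maze.move[dir=north]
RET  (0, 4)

CALL maze.sense[dir=west]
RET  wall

CALL stack.pop[]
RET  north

CALL maze.move[dir=south]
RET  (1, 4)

CALL maze.sense[dir=west]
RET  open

CALL stack.push[x=west]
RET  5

CALL maze.move[dir=west]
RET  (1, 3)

CALL maze.sense[dir=south]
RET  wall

CALL maze.sense[dir=west]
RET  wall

CALL stack.pop[]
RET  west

CALL maze.move[dir=east]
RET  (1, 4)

CALL stack.pop[]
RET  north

CALL maze.move[dir=south]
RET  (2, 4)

CALL maze.sense[dir=south]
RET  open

CALL stack.push[x=south]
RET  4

CALL maze.move[dir=south]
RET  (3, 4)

CALL maze.sense[dir=south]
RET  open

CALL stack.push[x=south]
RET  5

CALL maze.move[dir=south]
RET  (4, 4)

CALL maze.sense[dir=south]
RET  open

CALL stack.push[x=south]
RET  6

CALL maze.move[dir=south]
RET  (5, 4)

CALL maze.sense[dir=east]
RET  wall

CALL maze.sense[dir=west]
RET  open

CALL stack.push[x=west]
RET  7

CALL maze.move[dir=west]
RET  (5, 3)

CALL maze.sense[dir=north]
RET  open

CALL stack.push[x=north]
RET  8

CALL maze.move[dir=north]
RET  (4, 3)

CALL maze.sense[dir=north]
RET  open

CALL stack.push[x=north]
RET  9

CALL maze.move[dir=north]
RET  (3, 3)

CALL maze.sense[dir=west]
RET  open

CALL stack.push[x=west]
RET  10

CALL maze.move[dir=west]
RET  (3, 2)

CALL maze.sense[dir=north]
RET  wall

CALL maze.sense[dir=south]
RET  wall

CALL maze.sense[dir=west]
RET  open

CALL stack.push[x=west]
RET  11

CALL maze.move[dir=west]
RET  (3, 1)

CALL maze.sense[dir=north]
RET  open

CALL stack.push[x=north]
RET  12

CALL maze.move[dir=north]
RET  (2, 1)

CALL maze.sense[dir=north]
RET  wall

CALL maze.sense[dir=west]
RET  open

CALL stack.push[x=west]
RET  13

CALL maze.move[dir=west]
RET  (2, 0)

CALL maze.sense[dir=north]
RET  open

CALL stack.push[x=north]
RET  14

CALL maze.move[dir=north]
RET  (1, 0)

CALL maze.sense[dir=north]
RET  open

CALL stack.push[x=north]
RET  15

CALL maze.move[dir=north]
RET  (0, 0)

CALL maze.sense[dir=east]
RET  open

CALL stack.push[x=east]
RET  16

CALL maze.move[dir=east]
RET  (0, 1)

CALL maze.sense[dir=east]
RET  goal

CALL maze.move[dir=east]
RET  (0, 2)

Answer: (0, 2)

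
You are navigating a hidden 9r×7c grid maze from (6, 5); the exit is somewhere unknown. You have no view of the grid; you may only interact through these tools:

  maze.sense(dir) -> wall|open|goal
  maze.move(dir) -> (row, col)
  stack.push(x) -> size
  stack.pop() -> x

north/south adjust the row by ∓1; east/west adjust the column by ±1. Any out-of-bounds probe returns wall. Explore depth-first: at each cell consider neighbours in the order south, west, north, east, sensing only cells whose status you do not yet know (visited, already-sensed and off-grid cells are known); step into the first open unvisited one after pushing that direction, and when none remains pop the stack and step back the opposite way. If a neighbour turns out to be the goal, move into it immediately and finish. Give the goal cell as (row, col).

$ sense dir='south'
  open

$ push x='south'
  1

$ move dir='south'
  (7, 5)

$ sense dir='south'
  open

$ push x='south'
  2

$ move dir='south'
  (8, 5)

$ sense dir='west'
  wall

$ sense dir='east'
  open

$ push x='east'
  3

$ move dir='east'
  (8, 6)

$ sense dir='north'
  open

$ push x='north'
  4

$ move dir='north'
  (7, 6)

$ sense dir='north'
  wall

$ pop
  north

$ move dir='south'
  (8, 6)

$ pop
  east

$ move dir='west'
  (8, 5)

$ pop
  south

$ move dir='north'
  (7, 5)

$ sense dir='west'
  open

$ push x='west'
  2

$ move dir='west'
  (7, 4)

$ sense dir='west'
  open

$ push x='west'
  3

$ move dir='west'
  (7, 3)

$ sense dir='south'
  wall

$ sense dir='west'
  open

$ push x='west'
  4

$ move dir='west'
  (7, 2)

$ sense dir='south'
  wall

$ sense dir='west'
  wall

$ sense dir='north'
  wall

$ pop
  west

$ move dir='east'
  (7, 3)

$ sense dir='north'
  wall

$ pop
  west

$ move dir='east'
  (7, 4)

$ sense dir='north'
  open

$ push x='north'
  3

$ move dir='north'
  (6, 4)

$ sense dir='north'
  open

$ push x='north'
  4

$ move dir='north'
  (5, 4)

$ sense dir='west'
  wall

$ sense dir='north'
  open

$ push x='north'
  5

$ move dir='north'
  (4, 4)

$ sense dir='west'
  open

$ push x='west'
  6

$ move dir='west'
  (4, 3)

$ sense dir='west'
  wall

$ sense dir='north'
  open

$ push x='north'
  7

$ move dir='north'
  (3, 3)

$ sense dir='west'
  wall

$ sense dir='north'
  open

$ push x='north'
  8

$ move dir='north'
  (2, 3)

$ sense dir='west'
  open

$ push x='west'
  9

$ move dir='west'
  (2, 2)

$ sense dir='west'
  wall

$ sense dir='north'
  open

$ push x='north'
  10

$ move dir='north'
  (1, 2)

$ sense dir='west'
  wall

$ sense dir='north'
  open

$ push x='north'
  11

$ move dir='north'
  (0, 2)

$ sense dir='west'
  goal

$ move dir='west'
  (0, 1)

Answer: (0, 1)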